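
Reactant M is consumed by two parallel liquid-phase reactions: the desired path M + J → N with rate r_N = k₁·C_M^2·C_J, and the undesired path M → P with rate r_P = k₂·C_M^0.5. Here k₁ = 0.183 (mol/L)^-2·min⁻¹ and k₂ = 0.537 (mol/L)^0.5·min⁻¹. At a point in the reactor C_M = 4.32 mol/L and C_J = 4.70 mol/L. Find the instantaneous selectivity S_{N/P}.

14.4

S_{N/P} = r_N/r_P = (k₁·C_M^2·C_J)/(k₂·C_M^0.5) = (k₁/k₂)·C_M^1.5·C_J.
= (0.183×4.320^2×4.700) / (0.537×4.320^0.5) = 16.05/1.116 = 14.4.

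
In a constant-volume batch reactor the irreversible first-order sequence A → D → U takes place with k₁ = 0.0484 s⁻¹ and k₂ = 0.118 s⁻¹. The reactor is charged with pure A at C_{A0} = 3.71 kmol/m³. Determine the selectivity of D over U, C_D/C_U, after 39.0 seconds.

Solving the coupled first-order balances gives C_D(t) = [k₁/(k₂−k₁)]·C_{A0}·(e^(−k₁t) − e^(−k₂t)).
e^(−k₁t) = e^(−0.0484×39.0) = e^(−1.888) = 0.1514; e^(−k₂t) = e^(−4.602) = 0.01003.
C_D = 0.0484×3.71/(0.118−0.0484) × (0.1514−0.01003) = 2.580×0.1414 = 0.3648 kmol/m³.
C_A = C_{A0}e^(−k₁t) = 0.5618 kmol/m³, so C_U = C_{A0}−C_A−C_D = 2.783 kmol/m³; C_D/C_U = 0.131.

0.131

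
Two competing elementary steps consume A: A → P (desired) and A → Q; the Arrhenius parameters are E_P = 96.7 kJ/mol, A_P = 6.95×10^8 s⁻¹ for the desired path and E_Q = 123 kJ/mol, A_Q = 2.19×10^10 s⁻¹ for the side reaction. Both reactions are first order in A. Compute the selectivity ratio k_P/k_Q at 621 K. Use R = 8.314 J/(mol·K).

5.17

k_P/k_Q = (A_P/A_Q)·exp[−(E_P−E_Q)/(RT)] = (A_P/A_Q)·exp[(E_Q−E_P)/(RT)].
(E_Q−E_P)/(RT) = (123−96.7)×10³/(8.314×621) = 26300/5163 = 5.094.
k_P/k_Q = (6.95×10^8/2.19×10^10)·exp(5.094) = 0.03174 × 163.0 = 5.17.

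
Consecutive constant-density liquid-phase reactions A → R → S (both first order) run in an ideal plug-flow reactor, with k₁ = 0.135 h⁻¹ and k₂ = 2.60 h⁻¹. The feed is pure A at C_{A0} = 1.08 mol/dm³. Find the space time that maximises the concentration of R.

Setting dC_R/dτ = 0 gives τ_opt = ln(k₂/k₁)/(k₂−k₁).
= ln(2.60/0.135)/(2.60−0.135) = ln(19.26)/2.465 = 2.958/2.465 = 1.20 h.

1.20 h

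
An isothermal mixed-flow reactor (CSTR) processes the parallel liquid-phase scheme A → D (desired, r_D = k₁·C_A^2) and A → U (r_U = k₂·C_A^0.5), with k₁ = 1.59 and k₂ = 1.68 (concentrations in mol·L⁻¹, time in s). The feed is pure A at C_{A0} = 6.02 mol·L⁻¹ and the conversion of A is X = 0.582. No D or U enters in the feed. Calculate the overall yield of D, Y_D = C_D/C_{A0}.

0.460

Exit C_A = C_{A0}(1−X) = 6.02×0.418 = 2.516 mol·L⁻¹.
Rates in a CSTR are evaluated at the outlet concentration: r_D = 1.59×2.516^2 = 10.07, r_U = 1.68×2.516^0.5 = 2.665.
Fraction of consumed A going to D: r_D/(r_D+r_U) = 0.7907.
C_D = 0.7907·C_{A0}·X = 0.7907×6.02×0.582 = 2.77 mol·L⁻¹; Y_D = C_D/C_{A0} = 0.460.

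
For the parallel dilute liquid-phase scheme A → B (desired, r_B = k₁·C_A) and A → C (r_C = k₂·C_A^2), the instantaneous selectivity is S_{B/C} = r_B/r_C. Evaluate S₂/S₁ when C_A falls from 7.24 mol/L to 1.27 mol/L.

5.70

S_{B/C} = (k₁/k₂)·C_A⁻¹, so S₂/S₁ = (C_{A,2}/C_{A,1})⁻¹.
= 7.24/1.27 = 5.70.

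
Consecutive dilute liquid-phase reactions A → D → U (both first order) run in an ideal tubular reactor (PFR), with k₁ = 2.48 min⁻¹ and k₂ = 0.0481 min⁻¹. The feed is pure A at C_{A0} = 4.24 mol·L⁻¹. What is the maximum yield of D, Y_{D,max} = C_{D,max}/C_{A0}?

0.925

For a first-order series the maximum intermediate yield is C_{D,max}/C_{A0} = (k₁/k₂)^[k₂/(k₂−k₁)].
= (2.48/0.0481)^(0.0481/(0.0481−2.48)) = (51.56)^(-0.01978) = 0.9250.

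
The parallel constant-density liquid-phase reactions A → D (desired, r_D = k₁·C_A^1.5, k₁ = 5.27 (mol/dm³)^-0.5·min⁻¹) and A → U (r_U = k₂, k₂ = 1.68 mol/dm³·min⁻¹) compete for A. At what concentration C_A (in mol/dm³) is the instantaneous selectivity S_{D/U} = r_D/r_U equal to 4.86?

S_{D/U} = (k₁/k₂)·C_A^1.5 ⇒ C_A = (S·k₂/k₁)^(1/1.5).
= (4.86×1.68/5.27)^(0.6667) = (1.549)^(0.6667) = 1.34 mol/dm³.

1.34 mol/dm³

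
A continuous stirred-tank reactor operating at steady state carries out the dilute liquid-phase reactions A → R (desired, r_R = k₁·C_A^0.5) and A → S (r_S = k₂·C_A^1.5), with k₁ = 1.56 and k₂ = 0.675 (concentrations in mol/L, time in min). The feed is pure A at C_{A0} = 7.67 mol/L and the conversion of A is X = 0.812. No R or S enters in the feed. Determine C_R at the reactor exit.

Exit C_A = C_{A0}(1−X) = 7.67×0.188 = 1.442 mol/L.
In a CSTR the entire volume is at exit conditions, so r_R = 1.56×1.442^0.5 = 1.873 and r_S = 0.675×1.442^1.5 = 1.169.
Fraction of consumed A going to R: r_R/(r_R+r_S) = 0.6158.
C_R = 0.6158·C_{A0}·X = 0.6158×7.67×0.812 = 3.84 mol/L.

3.84 mol/L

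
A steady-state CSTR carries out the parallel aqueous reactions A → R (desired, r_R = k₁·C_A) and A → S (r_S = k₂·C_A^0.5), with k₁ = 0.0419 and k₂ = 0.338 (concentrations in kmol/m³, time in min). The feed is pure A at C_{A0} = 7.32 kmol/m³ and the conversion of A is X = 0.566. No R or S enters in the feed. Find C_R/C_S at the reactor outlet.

0.221

Exit C_A = C_{A0}(1−X) = 7.32×0.434 = 3.177 kmol/m³.
Rates in a CSTR are evaluated at the outlet concentration: r_R = 0.0419×3.177 = 0.1331, r_S = 0.338×3.177^0.5 = 0.6024.
Overall selectivity = C_R/C_S = r_Rτ/(r_Sτ) = r_R/r_S = 0.221.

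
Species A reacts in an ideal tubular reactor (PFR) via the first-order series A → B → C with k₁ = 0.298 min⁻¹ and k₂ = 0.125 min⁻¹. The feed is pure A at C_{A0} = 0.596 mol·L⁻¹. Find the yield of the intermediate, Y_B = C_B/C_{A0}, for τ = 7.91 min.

0.478

Solving the coupled first-order balances gives C_B(τ) = [k₁/(k₂−k₁)]·C_{A0}·(e^(−k₁τ) − e^(−k₂τ)).
e^(−k₁τ) = e^(−0.298×7.91) = e^(−2.357) = 0.09469; e^(−k₂τ) = e^(−0.9888) = 0.3720.
C_B = 0.298×0.596/(0.125−0.298) × (0.09469−0.3720) = (-1.027)×(-0.2774) = 0.2847 mol·L⁻¹.
Y_B = C_B/C_{A0} = 0.2847/0.596 = 0.478.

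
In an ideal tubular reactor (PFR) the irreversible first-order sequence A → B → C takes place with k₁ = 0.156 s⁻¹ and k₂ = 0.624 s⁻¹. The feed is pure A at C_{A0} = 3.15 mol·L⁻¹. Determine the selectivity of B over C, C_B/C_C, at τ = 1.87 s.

1.35

For first-order series with pure A initially, C_B(τ) = k₁C_{A0}/(k₂−k₁)·(e^(−k₁τ) − e^(−k₂τ)).
e^(−k₁τ) = e^(−0.156×1.87) = e^(−0.2917) = 0.7470; e^(−k₂τ) = e^(−1.167) = 0.3113.
C_B = 0.156×3.15/(0.624−0.156) × (0.7470−0.3113) = 1.050×0.4356 = 0.4574 mol·L⁻¹.
C_A = C_{A0}e^(−k₁τ) = 2.353 mol·L⁻¹, so C_C = C_{A0}−C_A−C_B = 0.3396 mol·L⁻¹; C_B/C_C = 1.35.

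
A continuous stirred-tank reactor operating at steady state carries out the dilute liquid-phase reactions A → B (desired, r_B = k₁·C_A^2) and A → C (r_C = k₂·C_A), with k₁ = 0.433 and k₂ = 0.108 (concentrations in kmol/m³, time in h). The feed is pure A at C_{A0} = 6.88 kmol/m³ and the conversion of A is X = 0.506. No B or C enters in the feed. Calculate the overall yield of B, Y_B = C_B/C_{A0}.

0.471

Exit C_A = C_{A0}(1−X) = 6.88×0.494 = 3.399 kmol/m³.
In a CSTR the entire volume is at exit conditions, so r_B = 0.433×3.399^2 = 5.002 and r_C = 0.108×3.399 = 0.3671.
Fraction of consumed A going to B: r_B/(r_B+r_C) = 0.9316.
C_B = 0.9316·C_{A0}·X = 0.9316×6.88×0.506 = 3.24 kmol/m³; Y_B = C_B/C_{A0} = 0.471.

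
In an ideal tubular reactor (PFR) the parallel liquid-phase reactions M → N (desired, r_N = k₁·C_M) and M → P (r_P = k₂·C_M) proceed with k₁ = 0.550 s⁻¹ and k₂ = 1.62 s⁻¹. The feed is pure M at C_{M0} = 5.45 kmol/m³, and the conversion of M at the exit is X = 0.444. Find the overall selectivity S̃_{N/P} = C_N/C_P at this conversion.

C_M = C_{M0}(1−X) = 3.030 kmol/m³.
Both paths are first order in M, so the instantaneous fraction to N is constant: dC_N/d(−C_M) = k₁/(k₁+k₂) = 0.2535.
C_N = 0.2535·(C_{M0}−C_M) = 0.2535×2.420 = 0.613 kmol/m³.
C_P = (C_{M0}−C_M)−C_N = 1.806 kmol/m³; S̃_{N/P} = 0.6133/1.806 = 0.340.

0.340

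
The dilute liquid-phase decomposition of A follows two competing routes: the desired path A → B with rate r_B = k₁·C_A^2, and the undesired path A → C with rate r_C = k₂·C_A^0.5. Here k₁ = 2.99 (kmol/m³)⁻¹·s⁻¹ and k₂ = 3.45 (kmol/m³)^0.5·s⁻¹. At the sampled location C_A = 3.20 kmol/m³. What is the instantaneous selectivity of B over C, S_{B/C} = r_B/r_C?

4.96

S_{B/C} = r_B/r_C = (k₁·C_A^2)/(k₂·C_A^0.5) = (k₁/k₂)·C_A^1.5.
= (2.99×3.200^2) / (3.45×3.200^0.5) = 30.62/6.172 = 4.96.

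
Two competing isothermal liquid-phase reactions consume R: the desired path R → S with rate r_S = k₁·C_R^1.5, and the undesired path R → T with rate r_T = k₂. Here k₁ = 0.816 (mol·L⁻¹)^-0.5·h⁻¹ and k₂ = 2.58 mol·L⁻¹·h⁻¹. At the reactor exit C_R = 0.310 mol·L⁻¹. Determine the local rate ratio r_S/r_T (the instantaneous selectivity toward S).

0.0546

S_{S/T} = r_S/r_T = (k₁·C_R^1.5)/(k₂) = (k₁/k₂)·C_R^1.5.
= (0.816×0.3100^1.5) / (2.58) = 0.1408/2.580 = 0.0546.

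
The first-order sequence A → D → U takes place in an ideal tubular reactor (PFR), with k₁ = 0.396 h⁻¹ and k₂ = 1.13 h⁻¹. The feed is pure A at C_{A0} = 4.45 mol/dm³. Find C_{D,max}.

0.886 mol/dm³

At the optimum, C_{D,max}/C_{A0} = (k₁/k₂)^[k₂/(k₂−k₁)].
= (0.396/1.13)^(1.13/(1.13−0.396)) = (0.3504)^(1.540) = 0.1990.
C_{D,max} = 0.1990×4.45 = 0.886 mol/dm³.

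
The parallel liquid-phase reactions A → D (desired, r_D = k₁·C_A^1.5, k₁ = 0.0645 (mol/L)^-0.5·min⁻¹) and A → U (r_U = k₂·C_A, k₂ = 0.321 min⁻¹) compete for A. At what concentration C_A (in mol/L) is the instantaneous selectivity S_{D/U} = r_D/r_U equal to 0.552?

7.55 mol/L

S_{D/U} = (k₁/k₂)·C_A^0.5 ⇒ C_A = (S·k₂/k₁)^(2).
= (0.552×0.321/0.0645)^(2) = (2.747)^(2) = 7.55 mol/L.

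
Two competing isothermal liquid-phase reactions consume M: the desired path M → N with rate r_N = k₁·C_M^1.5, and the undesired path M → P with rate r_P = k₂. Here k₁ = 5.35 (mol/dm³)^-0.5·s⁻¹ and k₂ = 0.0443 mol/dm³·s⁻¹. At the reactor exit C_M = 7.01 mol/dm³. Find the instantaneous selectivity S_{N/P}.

2241

S_{N/P} = r_N/r_P = (k₁·C_M^1.5)/(k₂) = (k₁/k₂)·C_M^1.5.
= (5.35×7.010^1.5) / (0.0443) = 99.30/0.04430 = 2241.
Since the desired path is higher order in M, keeping C_M high (PFR or concentrated feed) favours N.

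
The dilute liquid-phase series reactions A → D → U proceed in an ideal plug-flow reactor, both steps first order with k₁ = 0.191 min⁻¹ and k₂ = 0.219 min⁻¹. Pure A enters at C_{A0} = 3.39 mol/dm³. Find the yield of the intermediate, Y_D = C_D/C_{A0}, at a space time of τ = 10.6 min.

The intermediate concentration in a first-order A→B→C sequence is C_D = k₁C_{A0}(e^(−k₁τ) − e^(−k₂τ))/(k₂−k₁).
e^(−k₁τ) = e^(−0.191×10.6) = e^(−2.025) = 0.1320; e^(−k₂τ) = e^(−2.321) = 0.09814.
C_D = 0.191×3.39/(0.219−0.191) × (0.1320−0.09814) = 23.12×0.03391 = 0.7842 mol/dm³.
Y_D = C_D/C_{A0} = 0.7842/3.39 = 0.231.

0.231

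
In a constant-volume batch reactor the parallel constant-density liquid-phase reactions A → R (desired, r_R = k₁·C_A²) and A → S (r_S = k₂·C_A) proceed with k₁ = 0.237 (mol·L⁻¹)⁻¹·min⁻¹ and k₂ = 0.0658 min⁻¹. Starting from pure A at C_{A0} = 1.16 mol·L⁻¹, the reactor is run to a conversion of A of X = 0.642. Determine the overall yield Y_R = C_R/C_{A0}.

C_A = C_{A0}(1−X) = 0.4153 mol·L⁻¹.
Along a PFR/batch, dC_S/dC_A = −r_S/(r_R+r_S) = −k₂/(k₂+k₁·C_A).
Integrating from C_{A0} to C_A: C_S = (0.0658/0.237)·ln[(0.0658+0.237·1.16)/(0.0658+0.237·0.415)] = 0.2776·ln(0.3407/0.1642) = 0.2026 mol·L⁻¹.
Then C_R = (C_{A0}−C_A) − C_S = 0.7447 − 0.2026 = 0.5421 mol·L⁻¹.
Y_R = C_R/C_{A0} = 0.5421/1.16 = 0.467.

0.467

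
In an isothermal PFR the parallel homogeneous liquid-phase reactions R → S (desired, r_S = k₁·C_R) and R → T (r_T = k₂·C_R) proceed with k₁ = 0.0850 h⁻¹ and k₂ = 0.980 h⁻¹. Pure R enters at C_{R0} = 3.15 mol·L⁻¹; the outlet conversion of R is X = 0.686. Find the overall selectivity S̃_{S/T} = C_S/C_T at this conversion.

0.0867

C_R = C_{R0}(1−X) = 0.9891 mol·L⁻¹.
Both paths are first order in R, so the instantaneous fraction to S is constant: dC_S/d(−C_R) = k₁/(k₁+k₂) = 0.07981.
C_S = 0.07981·(C_{R0}−C_R) = 0.07981×2.161 = 0.172 mol·L⁻¹.
C_T = (C_{R0}−C_R)−C_S = 1.988 mol·L⁻¹; S̃_{S/T} = 0.1725/1.988 = 0.0867.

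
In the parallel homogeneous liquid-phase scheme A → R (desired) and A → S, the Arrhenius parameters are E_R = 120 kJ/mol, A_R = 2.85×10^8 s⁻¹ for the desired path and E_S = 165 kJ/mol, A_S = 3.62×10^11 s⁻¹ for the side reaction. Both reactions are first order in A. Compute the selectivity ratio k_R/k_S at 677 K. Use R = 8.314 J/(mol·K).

2.33

k_R/k_S = (A_R/A_S)·exp[−(E_R−E_S)/(RT)] = (A_R/A_S)·exp[(E_S−E_R)/(RT)].
(E_S−E_R)/(RT) = (165−120)×10³/(8.314×677) = 45000/5629 = 7.995.
k_R/k_S = (2.85×10^8/3.62×10^11)·exp(7.995) = 7.873×10^-4 × 2966 = 2.33.
Since E_R < E_S, lowering the temperature improves selectivity toward R.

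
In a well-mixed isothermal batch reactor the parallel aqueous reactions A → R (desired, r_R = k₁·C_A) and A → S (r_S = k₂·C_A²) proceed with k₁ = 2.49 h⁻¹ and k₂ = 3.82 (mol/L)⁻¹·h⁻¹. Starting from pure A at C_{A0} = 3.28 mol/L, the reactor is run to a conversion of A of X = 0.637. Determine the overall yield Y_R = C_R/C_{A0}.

C_A = C_{A0}(1−X) = 1.191 mol/L.
Along a PFR/batch, dC_R/dC_A = −r_R/(r_R+r_S) = −k₁/(k₁+k₂·C_A).
Integrating from C_{A0} to C_A: C_R = (2.49/3.82)·ln[(2.49+3.82·3.28)/(2.49+3.82·1.19)] = 0.6518·ln(15.02/7.038) = 0.4941 mol/L.
Y_R = C_R/C_{A0} = 0.4941/3.28 = 0.151.

0.151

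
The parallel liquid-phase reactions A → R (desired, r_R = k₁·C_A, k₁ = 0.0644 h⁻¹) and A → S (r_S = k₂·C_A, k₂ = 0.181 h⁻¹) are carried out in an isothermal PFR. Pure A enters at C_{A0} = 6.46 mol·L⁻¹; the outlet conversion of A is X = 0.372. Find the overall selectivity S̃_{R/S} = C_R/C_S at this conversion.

C_A = C_{A0}(1−X) = 4.057 mol·L⁻¹.
Both paths are first order in A, so the instantaneous fraction to R is constant: dC_R/d(−C_A) = k₁/(k₁+k₂) = 0.2624.
C_R = 0.2624·(C_{A0}−C_A) = 0.2624×2.403 = 0.631 mol·L⁻¹.
C_S = (C_{A0}−C_A)−C_R = 1.772 mol·L⁻¹; S̃_{R/S} = 0.6306/1.772 = 0.356.

0.356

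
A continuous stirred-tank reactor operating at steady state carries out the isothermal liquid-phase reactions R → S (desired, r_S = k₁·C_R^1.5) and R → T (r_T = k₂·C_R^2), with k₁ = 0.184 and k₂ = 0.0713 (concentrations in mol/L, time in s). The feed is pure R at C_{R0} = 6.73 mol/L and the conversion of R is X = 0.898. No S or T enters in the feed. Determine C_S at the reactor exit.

Exit C_R = C_{R0}(1−X) = 6.73×0.102 = 0.6865 mol/L.
Rates in a CSTR are evaluated at the outlet concentration: r_S = 0.184×0.6865^1.5 = 0.1047, r_T = 0.0713×0.6865^2 = 0.03360.
Fraction of consumed R going to S: r_S/(r_S+r_T) = 0.7570.
C_S = 0.7570·C_{R0}·X = 0.7570×6.73×0.898 = 4.57 mol/L.

4.57 mol/L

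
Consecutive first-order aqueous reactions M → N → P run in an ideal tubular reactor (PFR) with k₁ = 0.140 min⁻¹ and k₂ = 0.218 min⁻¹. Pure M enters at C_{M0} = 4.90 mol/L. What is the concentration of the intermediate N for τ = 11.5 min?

1.04 mol/L

For first-order series with pure M initially, C_N(τ) = k₁C_{M0}/(k₂−k₁)·(e^(−k₁τ) − e^(−k₂τ)).
e^(−k₁τ) = e^(−0.140×11.5) = e^(−1.610) = 0.1999; e^(−k₂τ) = e^(−2.507) = 0.08151.
C_N = 0.140×4.90/(0.218−0.140) × (0.1999−0.08151) = 8.795×0.1184 = 1.041 mol/L.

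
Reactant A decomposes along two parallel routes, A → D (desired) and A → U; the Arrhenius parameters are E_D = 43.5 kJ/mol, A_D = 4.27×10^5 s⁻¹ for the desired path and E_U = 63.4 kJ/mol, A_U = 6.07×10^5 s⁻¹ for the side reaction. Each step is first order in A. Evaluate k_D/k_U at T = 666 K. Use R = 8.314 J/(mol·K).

25.6

Since both paths have the same order in A, the concentration cancels and S_{D/U} = k_D/k_U = (A_D/A_U)·exp[(E_U−E_D)/(RT)].
(E_U−E_D)/(RT) = (63.4−43.5)×10³/(8.314×666) = 19900/5537 = 3.594.
k_D/k_U = (4.27×10^5/6.07×10^5)·exp(3.594) = 0.7035 × 36.38 = 25.6.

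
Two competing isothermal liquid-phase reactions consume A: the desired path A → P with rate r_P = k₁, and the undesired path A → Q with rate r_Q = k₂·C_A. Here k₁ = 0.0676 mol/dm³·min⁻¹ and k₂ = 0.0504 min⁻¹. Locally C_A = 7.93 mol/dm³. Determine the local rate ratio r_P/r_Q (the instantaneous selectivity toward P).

S_{P/Q} = r_P/r_Q = (k₁)/(k₂·C_A) = (k₁/k₂)·C_A⁻¹.
= (0.0676) / (0.0504×7.930) = 0.06760/0.3997 = 0.169.
The undesired path is higher order in A, so low C_A (CSTR or dilute feed) favours P.

0.169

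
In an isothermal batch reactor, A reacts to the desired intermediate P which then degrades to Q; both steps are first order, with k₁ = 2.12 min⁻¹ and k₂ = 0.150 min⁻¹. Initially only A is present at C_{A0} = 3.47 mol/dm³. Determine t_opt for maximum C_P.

Setting dC_P/dt = 0 gives t_opt = ln(k₂/k₁)/(k₂−k₁).
= ln(0.150/2.12)/(0.150−2.12) = ln(0.07075)/-1.970 = -2.649/-1.970 = 1.34 min.

1.34 min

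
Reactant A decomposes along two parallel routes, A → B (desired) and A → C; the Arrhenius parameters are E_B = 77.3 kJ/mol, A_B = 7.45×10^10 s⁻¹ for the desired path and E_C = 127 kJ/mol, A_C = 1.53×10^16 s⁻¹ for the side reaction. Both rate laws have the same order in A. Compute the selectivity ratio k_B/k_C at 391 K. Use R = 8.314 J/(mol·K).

21.2

Since both paths have the same order in A, the concentration cancels and S_{B/C} = k_B/k_C = (A_B/A_C)·exp[(E_C−E_B)/(RT)].
(E_C−E_B)/(RT) = (127−77.3)×10³/(8.314×391) = 49700/3251 = 15.29.
k_B/k_C = (7.45×10^10/1.53×10^16)·exp(15.29) = 4.869×10^-6 × 4.363×10^6 = 21.2.
Since E_B < E_C, lowering the temperature improves selectivity toward B.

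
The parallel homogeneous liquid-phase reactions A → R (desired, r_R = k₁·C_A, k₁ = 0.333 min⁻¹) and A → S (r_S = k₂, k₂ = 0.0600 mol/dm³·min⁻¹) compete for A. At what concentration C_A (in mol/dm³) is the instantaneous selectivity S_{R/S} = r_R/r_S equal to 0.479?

S_{R/S} = (k₁/k₂)·C_A ⇒ C_A = S·k₂/k₁.
= 0.479×0.0600/0.333 = 0.0863 mol/dm³.

0.0863 mol/dm³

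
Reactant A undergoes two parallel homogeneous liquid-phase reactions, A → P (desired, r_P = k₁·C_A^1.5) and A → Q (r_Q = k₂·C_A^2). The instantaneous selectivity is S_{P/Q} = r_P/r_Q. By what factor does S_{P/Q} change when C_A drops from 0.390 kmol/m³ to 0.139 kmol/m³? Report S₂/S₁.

S_{P/Q} = (k₁/k₂)·C_A^-0.5, so S₂/S₁ = (C_{A,2}/C_{A,1})^-0.5.
= (0.139/0.390)^(-0.5) = (0.3564)^(-0.5) = 1.68.

1.68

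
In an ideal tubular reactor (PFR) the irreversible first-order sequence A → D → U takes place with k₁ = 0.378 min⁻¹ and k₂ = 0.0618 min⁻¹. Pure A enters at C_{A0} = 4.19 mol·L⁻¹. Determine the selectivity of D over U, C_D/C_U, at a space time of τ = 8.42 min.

2.22

Solving the coupled first-order balances gives C_D(τ) = [k₁/(k₂−k₁)]·C_{A0}·(e^(−k₁τ) − e^(−k₂τ)).
e^(−k₁τ) = e^(−0.378×8.42) = e^(−3.183) = 0.04147; e^(−k₂τ) = e^(−0.5204) = 0.5943.
C_D = 0.378×4.19/(0.0618−0.378) × (0.04147−0.5943) = (-5.009)×(-0.5528) = 2.769 mol·L⁻¹.
C_A = C_{A0}e^(−k₁τ) = 0.1738 mol·L⁻¹, so C_U = C_{A0}−C_A−C_D = 1.247 mol·L⁻¹; C_D/C_U = 2.22.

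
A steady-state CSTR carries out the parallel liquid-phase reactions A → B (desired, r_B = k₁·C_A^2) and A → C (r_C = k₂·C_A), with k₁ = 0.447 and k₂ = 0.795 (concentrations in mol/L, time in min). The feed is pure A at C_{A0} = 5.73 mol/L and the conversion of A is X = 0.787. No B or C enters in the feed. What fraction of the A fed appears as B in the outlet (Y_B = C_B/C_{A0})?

0.320

Exit C_A = C_{A0}(1−X) = 5.73×0.213 = 1.220 mol/L.
A CSTR operates uniformly at the exit composition, giving r_B = 0.6658 and r_C = 0.9703 (each k·C_A^n at C_A = 1.220).
Fraction of consumed A going to B: r_B/(r_B+r_C) = 0.4070.
C_B = 0.4070·C_{A0}·X = 0.4070×5.73×0.787 = 1.84 mol/L; Y_B = C_B/C_{A0} = 0.320.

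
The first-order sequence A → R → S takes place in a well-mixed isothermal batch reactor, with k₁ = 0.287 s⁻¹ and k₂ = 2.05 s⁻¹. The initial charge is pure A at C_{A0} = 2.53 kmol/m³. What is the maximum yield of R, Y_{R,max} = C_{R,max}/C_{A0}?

For a first-order series the maximum intermediate yield is C_{R,max}/C_{A0} = (k₁/k₂)^[k₂/(k₂−k₁)].
= (0.287/2.05)^(2.05/(2.05−0.287)) = (0.1400)^(1.163) = 0.1017.

0.102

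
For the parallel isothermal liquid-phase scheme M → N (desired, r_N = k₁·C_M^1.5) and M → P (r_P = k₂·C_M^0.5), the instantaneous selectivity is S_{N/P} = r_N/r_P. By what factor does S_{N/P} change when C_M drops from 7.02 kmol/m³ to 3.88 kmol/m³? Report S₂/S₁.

S_{N/P} = (k₁/k₂)·C_M, so S₂/S₁ = (C_{M,2}/C_{M,1}).
= 3.88/7.02 = 0.553.

0.553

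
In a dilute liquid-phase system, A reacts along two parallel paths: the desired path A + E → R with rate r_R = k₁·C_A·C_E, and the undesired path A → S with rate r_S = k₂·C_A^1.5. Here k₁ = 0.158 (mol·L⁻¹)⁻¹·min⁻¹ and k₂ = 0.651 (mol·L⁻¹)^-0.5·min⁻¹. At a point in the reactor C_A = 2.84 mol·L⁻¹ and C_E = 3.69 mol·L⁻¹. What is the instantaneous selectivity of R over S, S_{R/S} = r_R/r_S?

0.531

S_{R/S} = r_R/r_S = (k₁·C_A·C_E)/(k₂·C_A^1.5) = (k₁/k₂)·C_A^-0.5·C_E.
= (0.158×2.840×3.690) / (0.651×2.840^1.5) = 1.656/3.116 = 0.531.
The undesired path is higher order in A, so low C_A (CSTR or dilute feed) favours R.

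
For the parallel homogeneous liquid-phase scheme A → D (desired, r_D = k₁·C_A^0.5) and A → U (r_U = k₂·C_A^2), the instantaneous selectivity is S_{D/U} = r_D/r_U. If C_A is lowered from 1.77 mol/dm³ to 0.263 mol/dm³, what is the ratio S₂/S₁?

17.5

S_{D/U} = (k₁/k₂)·C_A^-1.5, so S₂/S₁ = (C_{A,2}/C_{A,1})^-1.5.
= (0.263/1.77)^(-1.5) = (0.1486)^(-1.5) = 17.5.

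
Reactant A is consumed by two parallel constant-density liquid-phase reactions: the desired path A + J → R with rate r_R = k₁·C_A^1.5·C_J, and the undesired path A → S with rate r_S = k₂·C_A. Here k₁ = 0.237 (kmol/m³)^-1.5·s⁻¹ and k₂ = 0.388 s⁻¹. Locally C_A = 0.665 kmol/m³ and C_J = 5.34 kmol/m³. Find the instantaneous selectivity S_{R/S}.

2.66

S_{R/S} = r_R/r_S = (k₁·C_A^1.5·C_J)/(k₂·C_A) = (k₁/k₂)·C_A^0.5·C_J.
= (0.237×0.6650^1.5×5.340) / (0.388×0.6650) = 0.6863/0.2580 = 2.66.
Since the desired path is higher order in A, keeping C_A high (PFR or concentrated feed) favours R.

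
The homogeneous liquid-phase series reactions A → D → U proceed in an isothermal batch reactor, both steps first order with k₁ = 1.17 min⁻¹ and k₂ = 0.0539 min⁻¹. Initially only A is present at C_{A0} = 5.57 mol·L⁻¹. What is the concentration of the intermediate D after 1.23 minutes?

The intermediate concentration in a first-order A→B→C sequence is C_D = k₁C_{A0}(e^(−k₁t) − e^(−k₂t))/(k₂−k₁).
e^(−k₁t) = e^(−1.17×1.23) = e^(−1.439) = 0.2371; e^(−k₂t) = e^(−0.06630) = 0.9359.
C_D = 1.17×5.57/(0.0539−1.17) × (0.2371−0.9359) = (-5.839)×(-0.6987) = 4.080 mol·L⁻¹.

4.08 mol·L⁻¹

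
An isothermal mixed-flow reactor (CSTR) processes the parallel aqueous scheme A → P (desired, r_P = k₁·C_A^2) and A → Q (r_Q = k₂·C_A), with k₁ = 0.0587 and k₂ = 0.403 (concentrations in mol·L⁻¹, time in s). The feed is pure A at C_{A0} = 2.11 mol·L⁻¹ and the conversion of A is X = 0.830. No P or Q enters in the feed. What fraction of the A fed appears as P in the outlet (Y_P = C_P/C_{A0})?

0.0412

Exit C_A = C_{A0}(1−X) = 2.11×0.170 = 0.3587 mol·L⁻¹.
Rates in a CSTR are evaluated at the outlet concentration: r_P = 0.0587×0.3587^2 = 0.007553, r_Q = 0.403×0.3587 = 0.1446.
Fraction of consumed A going to P: r_P/(r_P+r_Q) = 0.04965.
C_P = 0.04965·C_{A0}·X = 0.04965×2.11×0.830 = 0.0870 mol·L⁻¹; Y_P = C_P/C_{A0} = 0.0412.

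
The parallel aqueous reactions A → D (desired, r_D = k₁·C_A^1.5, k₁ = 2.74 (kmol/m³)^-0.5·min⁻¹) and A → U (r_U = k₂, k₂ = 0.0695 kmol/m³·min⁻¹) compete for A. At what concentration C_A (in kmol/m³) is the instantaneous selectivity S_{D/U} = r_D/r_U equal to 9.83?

S_{D/U} = (k₁/k₂)·C_A^1.5 ⇒ C_A = (S·k₂/k₁)^(1/1.5).
= (9.83×0.0695/2.74)^(0.6667) = (0.2493)^(0.6667) = 0.396 kmol/m³.

0.396 kmol/m³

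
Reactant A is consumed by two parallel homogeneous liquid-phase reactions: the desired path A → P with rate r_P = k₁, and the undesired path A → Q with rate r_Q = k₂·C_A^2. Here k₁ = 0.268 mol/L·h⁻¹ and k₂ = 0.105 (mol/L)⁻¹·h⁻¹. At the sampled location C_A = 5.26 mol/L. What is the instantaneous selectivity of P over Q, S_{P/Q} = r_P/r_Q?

0.0923

S_{P/Q} = r_P/r_Q = (k₁)/(k₂·C_A^2) = (k₁/k₂)·C_A^-2.
= (0.268) / (0.105×5.260^2) = 0.2680/2.905 = 0.0923.
The undesired path is higher order in A, so low C_A (CSTR or dilute feed) favours P.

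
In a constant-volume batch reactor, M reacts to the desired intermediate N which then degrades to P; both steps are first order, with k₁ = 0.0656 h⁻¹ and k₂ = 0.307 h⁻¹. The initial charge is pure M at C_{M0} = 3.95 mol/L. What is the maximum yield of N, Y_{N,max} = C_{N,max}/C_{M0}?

For a first-order series the maximum intermediate yield is C_{N,max}/C_{M0} = (k₁/k₂)^[k₂/(k₂−k₁)].
= (0.0656/0.307)^(0.307/(0.307−0.0656)) = (0.2137)^(1.272) = 0.1405.

0.140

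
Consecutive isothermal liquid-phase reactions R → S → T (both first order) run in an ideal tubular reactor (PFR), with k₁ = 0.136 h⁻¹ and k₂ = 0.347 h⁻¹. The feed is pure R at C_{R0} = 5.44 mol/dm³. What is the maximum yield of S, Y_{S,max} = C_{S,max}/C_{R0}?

0.214

Evaluating C_S at τ_opt = ln(k₂/k₁)/(k₂−k₁) gives C_{S,max}/C_{R0} = (k₁/k₂)^[k₂/(k₂−k₁)].
= (0.136/0.347)^(0.347/(0.347−0.136)) = (0.3919)^(1.645) = 0.2143.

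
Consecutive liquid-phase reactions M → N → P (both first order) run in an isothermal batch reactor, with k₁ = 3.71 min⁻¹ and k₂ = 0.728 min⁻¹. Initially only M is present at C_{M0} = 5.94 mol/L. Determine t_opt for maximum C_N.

Setting dC_N/dt = 0 gives t_opt = ln(k₂/k₁)/(k₂−k₁).
= ln(0.728/3.71)/(0.728−3.71) = ln(0.1962)/-2.982 = -1.628/-2.982 = 0.546 min.

0.546 min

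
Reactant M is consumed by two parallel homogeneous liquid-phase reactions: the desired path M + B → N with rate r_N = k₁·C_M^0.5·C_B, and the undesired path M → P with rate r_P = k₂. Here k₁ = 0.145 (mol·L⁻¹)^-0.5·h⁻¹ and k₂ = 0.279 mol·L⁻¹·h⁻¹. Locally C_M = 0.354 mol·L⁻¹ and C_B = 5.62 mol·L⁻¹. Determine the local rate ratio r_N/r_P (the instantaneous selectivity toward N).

S_{N/P} = r_N/r_P = (k₁·C_M^0.5·C_B)/(k₂) = (k₁/k₂)·C_M^0.5·C_B.
= (0.145×0.3540^0.5×5.620) / (0.279) = 0.4848/0.2790 = 1.74.

1.74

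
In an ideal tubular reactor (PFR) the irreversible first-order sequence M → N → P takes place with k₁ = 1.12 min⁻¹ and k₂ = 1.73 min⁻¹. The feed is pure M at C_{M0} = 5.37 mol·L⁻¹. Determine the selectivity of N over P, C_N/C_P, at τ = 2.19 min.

0.146

For first-order series with pure M initially, C_N(τ) = k₁C_{M0}/(k₂−k₁)·(e^(−k₁τ) − e^(−k₂τ)).
e^(−k₁τ) = e^(−1.12×2.19) = e^(−2.453) = 0.08605; e^(−k₂τ) = e^(−3.789) = 0.02262.
C_N = 1.12×5.37/(1.73−1.12) × (0.08605−0.02262) = 9.860×0.06343 = 0.6254 mol·L⁻¹.
C_M = C_{M0}e^(−k₁τ) = 0.4621 mol·L⁻¹, so C_P = C_{M0}−C_M−C_N = 4.283 mol·L⁻¹; C_N/C_P = 0.146.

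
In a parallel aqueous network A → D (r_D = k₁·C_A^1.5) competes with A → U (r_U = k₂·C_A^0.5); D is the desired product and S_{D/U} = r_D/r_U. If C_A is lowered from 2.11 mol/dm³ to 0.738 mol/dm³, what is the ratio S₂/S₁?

S_{D/U} = (k₁/k₂)·C_A, so S₂/S₁ = (C_{A,2}/C_{A,1}).
= 0.738/2.11 = 0.350.

0.350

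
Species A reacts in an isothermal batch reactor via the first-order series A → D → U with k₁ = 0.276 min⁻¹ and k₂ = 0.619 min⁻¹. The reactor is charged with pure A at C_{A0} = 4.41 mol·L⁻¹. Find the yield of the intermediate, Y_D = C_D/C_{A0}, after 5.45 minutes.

The intermediate concentration in a first-order A→B→C sequence is C_D = k₁C_{A0}(e^(−k₁t) − e^(−k₂t))/(k₂−k₁).
e^(−k₁t) = e^(−0.276×5.45) = e^(−1.504) = 0.2222; e^(−k₂t) = e^(−3.374) = 0.03427.
C_D = 0.276×4.41/(0.619−0.276) × (0.2222−0.03427) = 3.549×0.1879 = 0.6669 mol·L⁻¹.
Y_D = C_D/C_{A0} = 0.6669/4.41 = 0.151.

0.151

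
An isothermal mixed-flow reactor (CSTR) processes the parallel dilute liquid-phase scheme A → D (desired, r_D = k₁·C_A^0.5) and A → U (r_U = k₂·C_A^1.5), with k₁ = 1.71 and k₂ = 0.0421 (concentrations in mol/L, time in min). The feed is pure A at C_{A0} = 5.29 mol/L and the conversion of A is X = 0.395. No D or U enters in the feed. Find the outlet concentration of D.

1.94 mol/L

Exit C_A = C_{A0}(1−X) = 5.29×0.605 = 3.200 mol/L.
A CSTR operates uniformly at the exit composition, giving r_D = 3.059 and r_U = 0.2410 (each k·C_A^n at C_A = 3.200).
Fraction of consumed A going to D: r_D/(r_D+r_U) = 0.9270.
C_D = 0.9270·C_{A0}·X = 0.9270×5.29×0.395 = 1.94 mol/L.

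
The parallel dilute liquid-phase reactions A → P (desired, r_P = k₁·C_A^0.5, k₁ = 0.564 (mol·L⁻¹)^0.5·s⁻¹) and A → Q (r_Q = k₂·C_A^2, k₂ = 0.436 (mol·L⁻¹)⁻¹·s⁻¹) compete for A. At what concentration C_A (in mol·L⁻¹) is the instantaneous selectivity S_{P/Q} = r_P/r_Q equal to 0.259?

2.92 mol·L⁻¹

S_{P/Q} = (k₁/k₂)·C_A^-1.5 ⇒ C_A = (S·k₂/k₁)^(1/(-1.5)).
= (0.259×0.436/0.564)^(-0.6667) = (0.2002)^(-0.6667) = 2.92 mol·L⁻¹.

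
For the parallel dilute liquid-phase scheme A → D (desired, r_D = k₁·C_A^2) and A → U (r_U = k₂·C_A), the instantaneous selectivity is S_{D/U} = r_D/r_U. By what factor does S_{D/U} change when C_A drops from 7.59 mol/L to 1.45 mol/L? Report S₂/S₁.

0.191

S_{D/U} = (k₁/k₂)·C_A, so S₂/S₁ = (C_{A,2}/C_{A,1}).
= 1.45/7.59 = 0.191.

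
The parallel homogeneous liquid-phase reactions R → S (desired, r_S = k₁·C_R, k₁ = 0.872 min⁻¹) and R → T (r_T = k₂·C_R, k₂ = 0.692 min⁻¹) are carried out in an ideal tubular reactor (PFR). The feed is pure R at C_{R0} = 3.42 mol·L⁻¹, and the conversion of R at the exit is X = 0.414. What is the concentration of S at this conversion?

0.789 mol·L⁻¹

C_R = C_{R0}(1−X) = 2.004 mol·L⁻¹.
Both paths are first order in R, so the instantaneous fraction to S is constant: dC_S/d(−C_R) = k₁/(k₁+k₂) = 0.5575.
C_S = 0.5575·(C_{R0}−C_R) = 0.5575×1.416 = 0.789 mol·L⁻¹.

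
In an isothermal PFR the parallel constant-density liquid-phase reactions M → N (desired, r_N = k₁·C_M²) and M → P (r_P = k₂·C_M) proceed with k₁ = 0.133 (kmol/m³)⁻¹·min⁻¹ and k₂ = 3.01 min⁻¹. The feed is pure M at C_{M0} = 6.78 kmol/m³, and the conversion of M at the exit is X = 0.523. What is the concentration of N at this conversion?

C_M = C_{M0}(1−X) = 3.234 kmol/m³.
Along a PFR/batch, dC_P/dC_M = −r_P/(r_N+r_P) = −k₂/(k₂+k₁·C_M).
Integrating from C_{M0} to C_M: C_P = (3.01/0.133)·ln[(3.01+0.133·6.78)/(3.01+0.133·3.23)] = 22.63·ln(3.912/3.440) = 2.908 kmol/m³.
Then C_N = (C_{M0}−C_M) − C_P = 3.546 − 2.908 = 0.6384 kmol/m³.

0.638 kmol/m³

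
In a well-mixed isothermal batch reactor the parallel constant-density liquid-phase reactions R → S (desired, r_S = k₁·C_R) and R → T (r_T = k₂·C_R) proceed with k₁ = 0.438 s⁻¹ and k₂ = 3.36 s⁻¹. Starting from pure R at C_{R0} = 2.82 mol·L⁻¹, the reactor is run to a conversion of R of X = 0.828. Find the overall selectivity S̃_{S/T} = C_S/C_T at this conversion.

C_R = C_{R0}(1−X) = 0.4850 mol·L⁻¹.
Both paths are first order in R, so the instantaneous fraction to S is constant: dC_S/d(−C_R) = k₁/(k₁+k₂) = 0.1153.
C_S = 0.1153·(C_{R0}−C_R) = 0.1153×2.335 = 0.269 mol·L⁻¹.
C_T = (C_{R0}−C_R)−C_S = 2.066 mol·L⁻¹; S̃_{S/T} = 0.2693/2.066 = 0.130.

0.130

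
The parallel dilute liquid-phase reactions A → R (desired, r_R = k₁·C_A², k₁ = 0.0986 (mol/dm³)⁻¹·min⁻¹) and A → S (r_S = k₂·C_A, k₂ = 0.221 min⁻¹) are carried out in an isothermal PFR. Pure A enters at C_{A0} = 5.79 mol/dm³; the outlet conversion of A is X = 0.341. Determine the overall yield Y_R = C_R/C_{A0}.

0.232

C_A = C_{A0}(1−X) = 3.816 mol/dm³.
Along a PFR/batch, dC_S/dC_A = −r_S/(r_R+r_S) = −k₂/(k₂+k₁·C_A).
Integrating from C_{A0} to C_A: C_S = (0.221/0.0986)·ln[(0.221+0.0986·5.79)/(0.221+0.0986·3.82)] = 2.241·ln(0.7919/0.5972) = 0.6324 mol/dm³.
Then C_R = (C_{A0}−C_A) − C_S = 1.974 − 0.6324 = 1.342 mol/dm³.
Y_R = C_R/C_{A0} = 1.342/5.79 = 0.232.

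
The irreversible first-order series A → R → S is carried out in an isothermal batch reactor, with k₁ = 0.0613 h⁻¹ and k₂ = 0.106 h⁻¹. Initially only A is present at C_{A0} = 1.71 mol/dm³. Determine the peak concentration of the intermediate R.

0.467 mol/dm³

Evaluating C_R at t_opt = ln(k₂/k₁)/(k₂−k₁) gives C_{R,max}/C_{A0} = (k₁/k₂)^[k₂/(k₂−k₁)].
= (0.0613/0.106)^(0.106/(0.106−0.0613)) = (0.5783)^(2.371) = 0.2729.
C_{R,max} = 0.2729×1.71 = 0.467 mol/dm³.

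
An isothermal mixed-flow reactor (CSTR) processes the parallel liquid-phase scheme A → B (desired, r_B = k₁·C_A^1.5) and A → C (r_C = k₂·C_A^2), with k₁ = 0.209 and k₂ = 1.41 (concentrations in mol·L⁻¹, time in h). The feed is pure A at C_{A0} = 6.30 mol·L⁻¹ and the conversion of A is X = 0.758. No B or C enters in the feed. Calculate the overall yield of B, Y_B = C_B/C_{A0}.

0.0812

Exit C_A = C_{A0}(1−X) = 6.30×0.242 = 1.525 mol·L⁻¹.
Rates in a CSTR are evaluated at the outlet concentration: r_B = 0.209×1.525^1.5 = 0.3934, r_C = 1.41×1.525^2 = 3.277.
Fraction of consumed A going to B: r_B/(r_B+r_C) = 0.1072.
C_B = 0.1072·C_{A0}·X = 0.1072×6.30×0.758 = 0.512 mol·L⁻¹; Y_B = C_B/C_{A0} = 0.0812.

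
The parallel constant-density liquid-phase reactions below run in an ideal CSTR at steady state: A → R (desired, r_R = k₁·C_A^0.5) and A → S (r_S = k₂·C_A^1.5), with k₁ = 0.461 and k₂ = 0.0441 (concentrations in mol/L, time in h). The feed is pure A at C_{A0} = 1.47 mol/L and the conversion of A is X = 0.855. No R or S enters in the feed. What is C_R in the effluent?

Exit C_A = C_{A0}(1−X) = 1.47×0.145 = 0.2132 mol/L.
A CSTR operates uniformly at the exit composition, giving r_R = 0.2128 and r_S = 0.004340 (each k·C_A^n at C_A = 0.2132).
Fraction of consumed A going to R: r_R/(r_R+r_S) = 0.9800.
C_R = 0.9800·C_{A0}·X = 0.9800×1.47×0.855 = 1.23 mol/L.

1.23 mol/L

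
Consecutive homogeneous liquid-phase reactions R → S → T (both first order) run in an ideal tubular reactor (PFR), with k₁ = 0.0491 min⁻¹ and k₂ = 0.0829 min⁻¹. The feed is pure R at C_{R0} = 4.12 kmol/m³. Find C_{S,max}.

For a first-order series the maximum intermediate yield is C_{S,max}/C_{R0} = (k₁/k₂)^[k₂/(k₂−k₁)].
= (0.0491/0.0829)^(0.0829/(0.0829−0.0491)) = (0.5923)^(2.453) = 0.2767.
C_{S,max} = 0.2767×4.12 = 1.14 kmol/m³.

1.14 kmol/m³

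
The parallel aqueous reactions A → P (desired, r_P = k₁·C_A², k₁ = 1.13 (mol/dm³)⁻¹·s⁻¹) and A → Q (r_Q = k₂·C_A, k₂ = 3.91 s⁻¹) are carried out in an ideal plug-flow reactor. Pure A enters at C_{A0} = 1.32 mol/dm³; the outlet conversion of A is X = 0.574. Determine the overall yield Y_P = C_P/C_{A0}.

C_A = C_{A0}(1−X) = 0.5623 mol/dm³.
Along a PFR/batch, dC_Q/dC_A = −r_Q/(r_P+r_Q) = −k₂/(k₂+k₁·C_A).
Integrating from C_{A0} to C_A: C_Q = (3.91/1.13)·ln[(3.91+1.13·1.32)/(3.91+1.13·0.562)] = 3.460·ln(5.402/4.545) = 0.5971 mol/dm³.
Then C_P = (C_{A0}−C_A) − C_Q = 0.7577 − 0.5971 = 0.1605 mol/dm³.
Y_P = C_P/C_{A0} = 0.1605/1.32 = 0.122.

0.122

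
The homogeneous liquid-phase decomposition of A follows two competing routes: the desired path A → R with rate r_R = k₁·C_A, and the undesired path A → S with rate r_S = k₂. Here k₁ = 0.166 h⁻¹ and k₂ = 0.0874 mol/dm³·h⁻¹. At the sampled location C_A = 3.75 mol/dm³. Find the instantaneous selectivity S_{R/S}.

S_{R/S} = r_R/r_S = (k₁·C_A)/(k₂) = (k₁/k₂)·C_A.
= (0.166×3.750) / (0.0874) = 0.6225/0.08740 = 7.12.

7.12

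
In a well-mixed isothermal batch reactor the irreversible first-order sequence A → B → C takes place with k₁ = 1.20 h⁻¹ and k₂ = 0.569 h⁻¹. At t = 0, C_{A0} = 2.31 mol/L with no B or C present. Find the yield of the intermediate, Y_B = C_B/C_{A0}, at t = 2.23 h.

0.404

Solving the coupled first-order balances gives C_B(t) = [k₁/(k₂−k₁)]·C_{A0}·(e^(−k₁t) − e^(−k₂t)).
e^(−k₁t) = e^(−1.20×2.23) = e^(−2.676) = 0.06884; e^(−k₂t) = e^(−1.269) = 0.2811.
C_B = 1.20×2.31/(0.569−1.20) × (0.06884−0.2811) = (-4.393)×(-0.2123) = 0.9327 mol/L.
Y_B = C_B/C_{A0} = 0.9327/2.31 = 0.404.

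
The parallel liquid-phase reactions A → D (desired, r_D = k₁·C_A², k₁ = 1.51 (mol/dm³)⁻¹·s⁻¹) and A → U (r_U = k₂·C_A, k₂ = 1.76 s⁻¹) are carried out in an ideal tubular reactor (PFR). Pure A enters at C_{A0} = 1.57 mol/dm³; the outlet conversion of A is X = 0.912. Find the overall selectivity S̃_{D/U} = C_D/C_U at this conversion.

0.658

C_A = C_{A0}(1−X) = 0.1382 mol/dm³.
Along a PFR/batch, dC_U/dC_A = −r_U/(r_D+r_U) = −k₂/(k₂+k₁·C_A).
Integrating from C_{A0} to C_A: C_U = (1.76/1.51)·ln[(1.76+1.51·1.57)/(1.76+1.51·0.138)] = 1.166·ln(4.131/1.969) = 0.8638 mol/dm³.
Then C_D = (C_{A0}−C_A) − C_U = 1.432 − 0.8638 = 0.5680 mol/dm³.
S̃_{D/U} = C_D/C_U = 0.5680/0.8638 = 0.658.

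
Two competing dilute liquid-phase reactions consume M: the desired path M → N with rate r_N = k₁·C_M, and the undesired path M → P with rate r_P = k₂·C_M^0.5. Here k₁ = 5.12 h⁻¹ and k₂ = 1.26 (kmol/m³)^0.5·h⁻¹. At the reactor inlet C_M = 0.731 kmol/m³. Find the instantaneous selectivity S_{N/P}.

S_{N/P} = r_N/r_P = (k₁·C_M)/(k₂·C_M^0.5) = (k₁/k₂)·C_M^0.5.
= (5.12×0.7310) / (1.26×0.7310^0.5) = 3.743/1.077 = 3.47.

3.47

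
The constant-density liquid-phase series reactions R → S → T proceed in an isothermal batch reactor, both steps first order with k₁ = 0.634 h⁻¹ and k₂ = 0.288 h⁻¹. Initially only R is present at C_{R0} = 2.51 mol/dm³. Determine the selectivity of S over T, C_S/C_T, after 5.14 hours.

0.563

The intermediate concentration in a first-order A→B→C sequence is C_S = k₁C_{R0}(e^(−k₁t) − e^(−k₂t))/(k₂−k₁).
e^(−k₁t) = e^(−0.634×5.14) = e^(−3.259) = 0.03844; e^(−k₂t) = e^(−1.480) = 0.2276.
C_S = 0.634×2.51/(0.288−0.634) × (0.03844−0.2276) = (-4.599)×(-0.1891) = 0.8699 mol/dm³.
C_R = C_{R0}e^(−k₁t) = 0.09647 mol/dm³, so C_T = C_{R0}−C_R−C_S = 1.544 mol/dm³; C_S/C_T = 0.563.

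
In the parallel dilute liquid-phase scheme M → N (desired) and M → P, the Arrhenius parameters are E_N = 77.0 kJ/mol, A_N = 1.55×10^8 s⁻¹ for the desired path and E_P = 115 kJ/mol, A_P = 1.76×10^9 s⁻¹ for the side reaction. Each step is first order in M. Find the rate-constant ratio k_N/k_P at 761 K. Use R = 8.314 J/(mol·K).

35.7

Since both paths have the same order in M, the concentration cancels and S_{N/P} = k_N/k_P = (A_N/A_P)·exp[(E_P−E_N)/(RT)].
(E_P−E_N)/(RT) = (115−77.0)×10³/(8.314×761) = 38000/6327 = 6.006.
k_N/k_P = (1.55×10^8/1.76×10^9)·exp(6.006) = 0.08807 × 405.9 = 35.7.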